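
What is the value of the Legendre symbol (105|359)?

Reciprocity: 105 ≡ 1 and 359 ≡ 3 (mod 4), so (105/359) = +(359/105).
Reduce top mod 105: now compute (44/105).
Pull out 2^2: since 105 ≡ 1 (mod 8), (2/105) = +1, so (2/105)^2 = +1.
Reciprocity: 11 ≡ 3 and 105 ≡ 1 (mod 4), so (11/105) = +(105/11).
Reduce top mod 11: now compute (6/11).
Pull out 2: since 11 ≡ 3 (mod 8), (2/11) = -1.
Reciprocity: 3 ≡ 3 and 11 ≡ 3 (mod 4), so (3/11) = −(11/3).
Reduce top mod 3: now compute (2/3).
Pull out 2: since 3 ≡ 3 (mod 8), (2/3) = -1.
Reached (1/3) = 1. Collecting the sign flips along the way, the symbol is -1.

-1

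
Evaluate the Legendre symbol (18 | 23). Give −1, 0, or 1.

Pull out 2: since 23 ≡ 7 (mod 8), (2/23) = +1.
Reciprocity: 9 ≡ 1 and 23 ≡ 3 (mod 4), so (9/23) = +(23/9).
Reduce top mod 9: now compute (5/9).
Reciprocity: 5 ≡ 1 and 9 ≡ 1 (mod 4), so (5/9) = +(9/5).
Reduce top mod 5: now compute (4/5).
Pull out 2^2: since 5 ≡ 5 (mod 8), (2/5) = -1, so (2/5)^2 = +1.
Reached (1/5) = 1. Collecting the sign flips along the way, the symbol is +1.

1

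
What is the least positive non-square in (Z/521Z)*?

(2/521) = +1, so 2 is a residue.
(3/521) = −1, so 3 is the smallest positive non-residue mod 521.

3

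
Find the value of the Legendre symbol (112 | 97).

Euler's criterion: (112/97) ≡ 15^48 (mod 97).
15^2 ≡ 31 (mod 97)
15^4 ≡ 88 (mod 97)
15^8 ≡ 81 (mod 97)
15^16 ≡ 62 (mod 97)
15^32 ≡ 61 (mod 97)
15^48 = 15^(32+16) ≡ 96 (mod 97).
Result is 96 ≡ −1, so (112/97) = −1.

-1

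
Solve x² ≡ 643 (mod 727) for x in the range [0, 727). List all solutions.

Since 727 ≡ 3 (mod 4), a square root of 643 is 643^((727+1)/4) = 643^182 mod 727.
Repeated squaring: 643^2≡513, 643^4≡722, 643^8≡25, 643^16≡625, 643^32≡226, 643^64≡186, 643^128≡427 (mod 727).
643^182 = 643^(128+32+16+4+2) ≡ 289 (mod 727).
Check: 289² = 83521 ≡ 643 (mod 727). The two roots are 289 and 438.

289, 438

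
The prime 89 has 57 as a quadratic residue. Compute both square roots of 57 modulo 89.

89 ≡ 1 (mod 4), so we find a root by search.
Trying successive values, 18² = 324 ≡ 57 (mod 89). The other root is 89 − 18 = 71.

18, 71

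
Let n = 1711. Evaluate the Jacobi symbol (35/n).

1

Reciprocity: 35 ≡ 3 and 1711 ≡ 3 (mod 4), so (35/1711) = −(1711/35).
Reduce top mod 35: now compute (31/35).
Reciprocity: 31 ≡ 3 and 35 ≡ 3 (mod 4), so (31/35) = −(35/31).
Reduce top mod 31: now compute (4/31).
Pull out 2^2: since 31 ≡ 7 (mod 8), (2/31) = +1, so (2/31)^2 = +1.
Reached (1/31) = 1. Collecting the sign flips along the way, the symbol is +1.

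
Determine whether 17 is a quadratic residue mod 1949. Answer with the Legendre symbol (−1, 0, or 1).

Reciprocity: 17 ≡ 1 and 1949 ≡ 1 (mod 4), so (17/1949) = +(1949/17).
Reduce top mod 17: now compute (11/17).
Reciprocity: 11 ≡ 3 and 17 ≡ 1 (mod 4), so (11/17) = +(17/11).
Reduce top mod 11: now compute (6/11).
Pull out 2: since 11 ≡ 3 (mod 8), (2/11) = -1.
Reciprocity: 3 ≡ 3 and 11 ≡ 3 (mod 4), so (3/11) = −(11/3).
Reduce top mod 3: now compute (2/3).
Pull out 2: since 3 ≡ 3 (mod 8), (2/3) = -1.
Reached (1/3) = 1. Collecting the sign flips along the way, the symbol is -1.

-1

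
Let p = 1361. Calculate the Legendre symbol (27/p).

Reciprocity: 27 ≡ 3 and 1361 ≡ 1 (mod 4), so (27/1361) = +(1361/27).
Reduce top mod 27: now compute (11/27).
Reciprocity: 11 ≡ 3 and 27 ≡ 3 (mod 4), so (11/27) = −(27/11).
Reduce top mod 11: now compute (5/11).
Reciprocity: 5 ≡ 1 and 11 ≡ 3 (mod 4), so (5/11) = +(11/5).
Reduce top mod 5: now compute (1/5).
Reached (1/5) = 1. Collecting the sign flips along the way, the symbol is -1.

-1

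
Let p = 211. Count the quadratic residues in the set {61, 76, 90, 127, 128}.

(61/211) = -1 → non-residue.
(76/211) = +1 → QR.
(90/211) = -1 → non-residue.
(127/211) = -1 → non-residue.
(128/211) = -1 → non-residue.
Total quadratic residues among the 5: 1.

1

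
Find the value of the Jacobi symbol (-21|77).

0

First reduce: -21 ≡ 56 (mod 77).
Pull out 2^3: since 77 ≡ 5 (mod 8), (2/77) = -1, so (2/77)^3 = -1.
Reciprocity: 7 ≡ 3 and 77 ≡ 1 (mod 4), so (7/77) = +(77/7).
Reduce top mod 7: now compute (0/7).
Top reduces to 0: gcd > 1, so the symbol is 0.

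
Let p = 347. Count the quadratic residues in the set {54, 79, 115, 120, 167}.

3

(54/347) = -1 → non-residue.
(79/347) = -1 → non-residue.
(115/347) = +1 → QR.
(120/347) = +1 → QR.
(167/347) = +1 → QR.
Total quadratic residues among the 5: 3.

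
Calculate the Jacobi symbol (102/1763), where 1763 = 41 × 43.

Pull out 2: since 1763 ≡ 3 (mod 8), (2/1763) = -1.
Reciprocity: 51 ≡ 3 and 1763 ≡ 3 (mod 4), so (51/1763) = −(1763/51).
Reduce top mod 51: now compute (29/51).
Reciprocity: 29 ≡ 1 and 51 ≡ 3 (mod 4), so (29/51) = +(51/29).
Reduce top mod 29: now compute (22/29).
Pull out 2: since 29 ≡ 5 (mod 8), (2/29) = -1.
Reciprocity: 11 ≡ 3 and 29 ≡ 1 (mod 4), so (11/29) = +(29/11).
Reduce top mod 11: now compute (7/11).
Reciprocity: 7 ≡ 3 and 11 ≡ 3 (mod 4), so (7/11) = −(11/7).
Reduce top mod 7: now compute (4/7).
Pull out 2^2: since 7 ≡ 7 (mod 8), (2/7) = +1, so (2/7)^2 = +1.
Reached (1/7) = 1. Collecting the sign flips along the way, the symbol is +1.

1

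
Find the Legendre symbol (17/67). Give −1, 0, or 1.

1

Reciprocity: 17 ≡ 1 and 67 ≡ 3 (mod 4), so (17/67) = +(67/17).
Reduce top mod 17: now compute (16/17).
Pull out 2^4: since 17 ≡ 1 (mod 8), (2/17) = +1, so (2/17)^4 = +1.
Reached (1/17) = 1. Collecting the sign flips along the way, the symbol is +1.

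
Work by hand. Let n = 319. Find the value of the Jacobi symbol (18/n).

1

Pull out 2: since 319 ≡ 7 (mod 8), (2/319) = +1.
Reciprocity: 9 ≡ 1 and 319 ≡ 3 (mod 4), so (9/319) = +(319/9).
Reduce top mod 9: now compute (4/9).
Pull out 2^2: since 9 ≡ 1 (mod 8), (2/9) = +1, so (2/9)^2 = +1.
Reached (1/9) = 1. Collecting the sign flips along the way, the symbol is +1.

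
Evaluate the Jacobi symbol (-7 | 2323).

-1

First reduce: -7 ≡ 2316 (mod 2323).
Pull out 2^2: since 2323 ≡ 3 (mod 8), (2/2323) = -1, so (2/2323)^2 = +1.
Reciprocity: 579 ≡ 3 and 2323 ≡ 3 (mod 4), so (579/2323) = −(2323/579).
Reduce top mod 579: now compute (7/579).
Reciprocity: 7 ≡ 3 and 579 ≡ 3 (mod 4), so (7/579) = −(579/7).
Reduce top mod 7: now compute (5/7).
Reciprocity: 5 ≡ 1 and 7 ≡ 3 (mod 4), so (5/7) = +(7/5).
Reduce top mod 5: now compute (2/5).
Pull out 2: since 5 ≡ 5 (mod 8), (2/5) = -1.
Reached (1/5) = 1. Collecting the sign flips along the way, the symbol is -1.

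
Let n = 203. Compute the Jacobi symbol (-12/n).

First reduce: -12 ≡ 191 (mod 203).
Reciprocity: 191 ≡ 3 and 203 ≡ 3 (mod 4), so (191/203) = −(203/191).
Reduce top mod 191: now compute (12/191).
Pull out 2^2: since 191 ≡ 7 (mod 8), (2/191) = +1, so (2/191)^2 = +1.
Reciprocity: 3 ≡ 3 and 191 ≡ 3 (mod 4), so (3/191) = −(191/3).
Reduce top mod 3: now compute (2/3).
Pull out 2: since 3 ≡ 3 (mod 8), (2/3) = -1.
Reached (1/3) = 1. Collecting the sign flips along the way, the symbol is -1.

-1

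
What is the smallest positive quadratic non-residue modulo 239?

7

(2/239) = +1, so 2 is a residue.
(3/239) = +1, so 3 is a residue.
(4/239) = +1, so 4 is a residue.
(5/239) = +1, so 5 is a residue.
(6/239) = +1, so 6 is a residue.
(7/239) = −1, so 7 is the smallest positive non-residue mod 239.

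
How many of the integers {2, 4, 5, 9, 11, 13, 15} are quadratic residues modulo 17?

(2/17) = +1 → QR.
(4/17) = +1 → QR.
(5/17) = -1 → non-residue.
(9/17) = +1 → QR.
(11/17) = -1 → non-residue.
(13/17) = +1 → QR.
(15/17) = +1 → QR.
Total quadratic residues among the 7: 5.

5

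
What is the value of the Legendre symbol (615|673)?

Reciprocity: 615 ≡ 3 and 673 ≡ 1 (mod 4), so (615/673) = +(673/615).
Reduce top mod 615: now compute (58/615).
Pull out 2: since 615 ≡ 7 (mod 8), (2/615) = +1.
Reciprocity: 29 ≡ 1 and 615 ≡ 3 (mod 4), so (29/615) = +(615/29).
Reduce top mod 29: now compute (6/29).
Pull out 2: since 29 ≡ 5 (mod 8), (2/29) = -1.
Reciprocity: 3 ≡ 3 and 29 ≡ 1 (mod 4), so (3/29) = +(29/3).
Reduce top mod 3: now compute (2/3).
Pull out 2: since 3 ≡ 3 (mod 8), (2/3) = -1.
Reached (1/3) = 1. Collecting the sign flips along the way, the symbol is +1.

1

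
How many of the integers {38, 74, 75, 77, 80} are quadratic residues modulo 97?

1

(38/97) = -1 → non-residue.
(74/97) = -1 → non-residue.
(75/97) = +1 → QR.
(77/97) = -1 → non-residue.
(80/97) = -1 → non-residue.
Total quadratic residues among the 5: 1.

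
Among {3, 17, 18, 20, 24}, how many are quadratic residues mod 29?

2

(3/29) = -1 → non-residue.
(17/29) = -1 → non-residue.
(18/29) = -1 → non-residue.
(20/29) = +1 → QR.
(24/29) = +1 → QR.
Total quadratic residues among the 5: 2.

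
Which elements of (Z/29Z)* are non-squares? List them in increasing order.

2, 3, 8, 10, 11, 12, 14, 15, 17, 18, 19, 21, 26, 27

Square k = 1,…,14 (k and 29−k give the same square):
1²=1, 2²=4, 3²=9, 4²=16, 5²=25, 6²≡7, 7²≡20, 8²≡6, 9²≡23, 10²≡13, 11²≡5, 12²≡28, 13²≡24, 14²≡22 (mod 29).
The residues are {1, 4, 5, 6, 7, 9, 13, 16, 20, 22, 23, 24, 25, 28}; the non-residues are the remaining 14 nonzero classes.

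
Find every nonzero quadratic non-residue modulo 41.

Square k = 1,…,20 (k and 41−k give the same square):
1²=1, 2²=4, 3²=9, 4²=16, 5²=25, 6²=36, 7²≡8, 8²≡23, 9²≡40, 10²≡18, 11²≡39, 12²≡21, 13²≡5, 14²≡32, 15²≡20, 16²≡10, 17²≡2, 18²≡37, 19²≡33, 20²≡31 (mod 41).
The residues are {1, 2, 4, 5, 8, 9, 10, 16, 18, 20, 21, 23, 25, 31, 32, 33, 36, 37, 39, 40}; the non-residues are the remaining 20 nonzero classes.

3,6,7,11,12,13,14,15,17,19,22,24,26,27,28,29,30,34,35,38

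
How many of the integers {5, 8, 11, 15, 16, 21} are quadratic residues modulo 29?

(5/29) = +1 → QR.
(8/29) = -1 → non-residue.
(11/29) = -1 → non-residue.
(15/29) = -1 → non-residue.
(16/29) = +1 → QR.
(21/29) = -1 → non-residue.
Total quadratic residues among the 6: 2.

2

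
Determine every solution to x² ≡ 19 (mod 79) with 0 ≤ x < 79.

Since 79 ≡ 3 (mod 4), a square root of 19 is 19^((79+1)/4) = 19^20 mod 79.
Repeated squaring: 19^2≡45, 19^4≡50, 19^8≡51, 19^16≡73 (mod 79).
19^20 = 19^(16+4) ≡ 16 (mod 79).
Check: 16² = 256 ≡ 19 (mod 79). The two roots are 16 and 63.

16, 63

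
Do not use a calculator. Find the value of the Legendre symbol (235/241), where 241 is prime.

Reciprocity: 235 ≡ 3 and 241 ≡ 1 (mod 4), so (235/241) = +(241/235).
Reduce top mod 235: now compute (6/235).
Pull out 2: since 235 ≡ 3 (mod 8), (2/235) = -1.
Reciprocity: 3 ≡ 3 and 235 ≡ 3 (mod 4), so (3/235) = −(235/3).
Reduce top mod 3: now compute (1/3).
Reached (1/3) = 1. Collecting the sign flips along the way, the symbol is +1.

1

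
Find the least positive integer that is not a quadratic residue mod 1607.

5

(2/1607) = +1, so 2 is a residue.
(3/1607) = +1, so 3 is a residue.
(4/1607) = +1, so 4 is a residue.
(5/1607) = −1, so 5 is the smallest positive non-residue mod 1607.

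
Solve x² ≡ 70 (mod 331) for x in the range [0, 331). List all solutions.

Since 331 ≡ 3 (mod 4), a square root of 70 is 70^((331+1)/4) = 70^83 mod 331.
Repeated squaring: 70^2≡266, 70^4≡253, 70^8≡126, 70^16≡319, 70^32≡144, 70^64≡214 (mod 331).
70^83 = 70^(64+16+2+1) ≡ 100 (mod 331).
Check: 100² = 10000 ≡ 70 (mod 331). The two roots are 100 and 231.

100, 231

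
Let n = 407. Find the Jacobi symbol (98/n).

Pull out 2: since 407 ≡ 7 (mod 8), (2/407) = +1.
Reciprocity: 49 ≡ 1 and 407 ≡ 3 (mod 4), so (49/407) = +(407/49).
Reduce top mod 49: now compute (15/49).
Reciprocity: 15 ≡ 3 and 49 ≡ 1 (mod 4), so (15/49) = +(49/15).
Reduce top mod 15: now compute (4/15).
Pull out 2^2: since 15 ≡ 7 (mod 8), (2/15) = +1, so (2/15)^2 = +1.
Reached (1/15) = 1. Collecting the sign flips along the way, the symbol is +1.

1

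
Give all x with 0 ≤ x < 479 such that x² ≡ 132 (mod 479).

Since 479 ≡ 3 (mod 4), a square root of 132 is 132^((479+1)/4) = 132^120 mod 479.
Repeated squaring: 132^2≡180, 132^4≡307, 132^8≡365, 132^16≡63, 132^32≡137, 132^64≡88 (mod 479).
132^120 = 132^(64+32+16+8) ≡ 243 (mod 479).
Check: 243² = 59049 ≡ 132 (mod 479). The two roots are 236 and 243.

236, 243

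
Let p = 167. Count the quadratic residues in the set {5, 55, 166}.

0

(5/167) = -1 → non-residue.
(55/167) = -1 → non-residue.
(166/167) = -1 → non-residue.
Total quadratic residues among the 3: 0.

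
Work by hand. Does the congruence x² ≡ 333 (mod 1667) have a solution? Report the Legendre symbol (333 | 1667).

-1

Reciprocity: 333 ≡ 1 and 1667 ≡ 3 (mod 4), so (333/1667) = +(1667/333).
Reduce top mod 333: now compute (2/333).
Pull out 2: since 333 ≡ 5 (mod 8), (2/333) = -1.
Reached (1/333) = 1. Collecting the sign flips along the way, the symbol is -1.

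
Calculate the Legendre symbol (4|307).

1

Pull out 2^2: since 307 ≡ 3 (mod 8), (2/307) = -1, so (2/307)^2 = +1.
Reached (1/307) = 1. Collecting the sign flips along the way, the symbol is +1.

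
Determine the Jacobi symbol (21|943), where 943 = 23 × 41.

-1

Reciprocity: 21 ≡ 1 and 943 ≡ 3 (mod 4), so (21/943) = +(943/21).
Reduce top mod 21: now compute (19/21).
Reciprocity: 19 ≡ 3 and 21 ≡ 1 (mod 4), so (19/21) = +(21/19).
Reduce top mod 19: now compute (2/19).
Pull out 2: since 19 ≡ 3 (mod 8), (2/19) = -1.
Reached (1/19) = 1. Collecting the sign flips along the way, the symbol is -1.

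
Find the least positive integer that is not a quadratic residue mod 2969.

(2/2969) = +1, so 2 is a residue.
(3/2969) = −1, so 3 is the smallest positive non-residue mod 2969.

3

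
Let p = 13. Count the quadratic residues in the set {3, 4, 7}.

(3/13) = +1 → QR.
(4/13) = +1 → QR.
(7/13) = -1 → non-residue.
Total quadratic residues among the 3: 2.

2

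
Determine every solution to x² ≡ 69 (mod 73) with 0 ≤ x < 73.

19, 54

73 ≡ 1 (mod 4), so we find a root by search.
Trying successive values, 19² = 361 ≡ 69 (mod 73). The other root is 73 − 19 = 54.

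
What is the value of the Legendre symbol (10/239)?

Euler's criterion: (10/239) ≡ 10^119 (mod 239).
10^2 ≡ 100 (mod 239)
10^4 ≡ 201 (mod 239)
10^8 ≡ 10 (mod 239)
10^16 ≡ 100 (mod 239)
10^32 ≡ 201 (mod 239)
10^64 ≡ 10 (mod 239)
10^119 = 10^(64+32+16+4+2+1) ≡ 1 (mod 239).
Result is 1, so (10/239) = 1.

1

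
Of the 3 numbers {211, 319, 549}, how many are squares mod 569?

(211/569) = -1 → non-residue.
(319/569) = +1 → QR.
(549/569) = +1 → QR.
Total quadratic residues among the 3: 2.

2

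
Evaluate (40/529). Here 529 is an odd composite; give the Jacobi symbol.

1

Pull out 2^3: since 529 ≡ 1 (mod 8), (2/529) = +1, so (2/529)^3 = +1.
Reciprocity: 5 ≡ 1 and 529 ≡ 1 (mod 4), so (5/529) = +(529/5).
Reduce top mod 5: now compute (4/5).
Pull out 2^2: since 5 ≡ 5 (mod 8), (2/5) = -1, so (2/5)^2 = +1.
Reached (1/5) = 1. Collecting the sign flips along the way, the symbol is +1.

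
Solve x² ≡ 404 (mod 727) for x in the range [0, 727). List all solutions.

242, 485

Since 727 ≡ 3 (mod 4), a square root of 404 is 404^((727+1)/4) = 404^182 mod 727.
Repeated squaring: 404^2≡368, 404^4≡202, 404^8≡92, 404^16≡467, 404^32≡716, 404^64≡121, 404^128≡101 (mod 727).
404^182 = 404^(128+32+16+4+2) ≡ 242 (mod 727).
Check: 242² = 58564 ≡ 404 (mod 727). The two roots are 242 and 485.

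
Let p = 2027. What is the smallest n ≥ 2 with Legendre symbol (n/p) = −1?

2

(2/2027) = −1, so 2 is the smallest positive non-residue mod 2027.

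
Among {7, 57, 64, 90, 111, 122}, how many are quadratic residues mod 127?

(7/127) = -1 → non-residue.
(57/127) = -1 → non-residue.
(64/127) = +1 → QR.
(90/127) = -1 → non-residue.
(111/127) = -1 → non-residue.
(122/127) = +1 → QR.
Total quadratic residues among the 6: 2.

2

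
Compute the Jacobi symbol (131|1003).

1

Reciprocity: 131 ≡ 3 and 1003 ≡ 3 (mod 4), so (131/1003) = −(1003/131).
Reduce top mod 131: now compute (86/131).
Pull out 2: since 131 ≡ 3 (mod 8), (2/131) = -1.
Reciprocity: 43 ≡ 3 and 131 ≡ 3 (mod 4), so (43/131) = −(131/43).
Reduce top mod 43: now compute (2/43).
Pull out 2: since 43 ≡ 3 (mod 8), (2/43) = -1.
Reached (1/43) = 1. Collecting the sign flips along the way, the symbol is +1.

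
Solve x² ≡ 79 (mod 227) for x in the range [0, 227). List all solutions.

83, 144

Since 227 ≡ 3 (mod 4), a square root of 79 is 79^((227+1)/4) = 79^57 mod 227.
Repeated squaring: 79^2≡112, 79^4≡59, 79^8≡76, 79^16≡101, 79^32≡213 (mod 227).
79^57 = 79^(32+16+8+1) ≡ 144 (mod 227).
Check: 144² = 20736 ≡ 79 (mod 227). The two roots are 83 and 144.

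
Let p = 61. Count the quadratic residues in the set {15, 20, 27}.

(15/61) = +1 → QR.
(20/61) = +1 → QR.
(27/61) = +1 → QR.
Total quadratic residues among the 3: 3.

3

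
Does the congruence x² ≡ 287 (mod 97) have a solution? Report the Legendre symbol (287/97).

1

Euler's criterion: (287/97) ≡ 93^48 (mod 97).
93^2 ≡ 16 (mod 97)
93^4 ≡ 62 (mod 97)
93^8 ≡ 61 (mod 97)
93^16 ≡ 35 (mod 97)
93^32 ≡ 61 (mod 97)
93^48 = 93^(32+16) ≡ 1 (mod 97).
Result is 1, so (287/97) = 1.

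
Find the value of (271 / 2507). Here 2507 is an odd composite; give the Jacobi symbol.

-1

Reciprocity: 271 ≡ 3 and 2507 ≡ 3 (mod 4), so (271/2507) = −(2507/271).
Reduce top mod 271: now compute (68/271).
Pull out 2^2: since 271 ≡ 7 (mod 8), (2/271) = +1, so (2/271)^2 = +1.
Reciprocity: 17 ≡ 1 and 271 ≡ 3 (mod 4), so (17/271) = +(271/17).
Reduce top mod 17: now compute (16/17).
Pull out 2^4: since 17 ≡ 1 (mod 8), (2/17) = +1, so (2/17)^4 = +1.
Reached (1/17) = 1. Collecting the sign flips along the way, the symbol is -1.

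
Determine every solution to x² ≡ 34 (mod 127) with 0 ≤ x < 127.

62, 65

Since 127 ≡ 3 (mod 4), a square root of 34 is 34^((127+1)/4) = 34^32 mod 127.
Repeated squaring: 34^2≡13, 34^4≡42, 34^8≡113, 34^16≡69, 34^32≡62 (mod 127).
34^32 = 34^(32) ≡ 62 (mod 127).
Check: 62² = 3844 ≡ 34 (mod 127). The two roots are 62 and 65.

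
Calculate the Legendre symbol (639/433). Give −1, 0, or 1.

-1

First reduce: 639 ≡ 206 (mod 433).
Pull out 2: since 433 ≡ 1 (mod 8), (2/433) = +1.
Reciprocity: 103 ≡ 3 and 433 ≡ 1 (mod 4), so (103/433) = +(433/103).
Reduce top mod 103: now compute (21/103).
Reciprocity: 21 ≡ 1 and 103 ≡ 3 (mod 4), so (21/103) = +(103/21).
Reduce top mod 21: now compute (19/21).
Reciprocity: 19 ≡ 3 and 21 ≡ 1 (mod 4), so (19/21) = +(21/19).
Reduce top mod 19: now compute (2/19).
Pull out 2: since 19 ≡ 3 (mod 8), (2/19) = -1.
Reached (1/19) = 1. Collecting the sign flips along the way, the symbol is -1.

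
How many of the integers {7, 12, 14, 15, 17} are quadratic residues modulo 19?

2

(7/19) = +1 → QR.
(12/19) = -1 → non-residue.
(14/19) = -1 → non-residue.
(15/19) = -1 → non-residue.
(17/19) = +1 → QR.
Total quadratic residues among the 5: 2.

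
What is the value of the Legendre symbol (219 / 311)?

Reciprocity: 219 ≡ 3 and 311 ≡ 3 (mod 4), so (219/311) = −(311/219).
Reduce top mod 219: now compute (92/219).
Pull out 2^2: since 219 ≡ 3 (mod 8), (2/219) = -1, so (2/219)^2 = +1.
Reciprocity: 23 ≡ 3 and 219 ≡ 3 (mod 4), so (23/219) = −(219/23).
Reduce top mod 23: now compute (12/23).
Pull out 2^2: since 23 ≡ 7 (mod 8), (2/23) = +1, so (2/23)^2 = +1.
Reciprocity: 3 ≡ 3 and 23 ≡ 3 (mod 4), so (3/23) = −(23/3).
Reduce top mod 3: now compute (2/3).
Pull out 2: since 3 ≡ 3 (mod 8), (2/3) = -1.
Reached (1/3) = 1. Collecting the sign flips along the way, the symbol is +1.

1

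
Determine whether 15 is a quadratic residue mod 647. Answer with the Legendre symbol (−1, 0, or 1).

-1

Euler's criterion: (15/647) ≡ 15^323 (mod 647).
15^2 ≡ 225 (mod 647)
15^4 ≡ 159 (mod 647)
15^8 ≡ 48 (mod 647)
15^16 ≡ 363 (mod 647)
15^32 ≡ 428 (mod 647)
15^64 ≡ 83 (mod 647)
15^128 ≡ 419 (mod 647)
15^256 ≡ 224 (mod 647)
15^323 = 15^(256+64+2+1) ≡ 646 (mod 647).
Result is 646 ≡ −1, so (15/647) = −1.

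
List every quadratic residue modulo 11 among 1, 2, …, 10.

Square k = 1,…,5 (k and 11−k give the same square):
1²=1, 2²=4, 3²=9, 4²≡5, 5²≡3 (mod 11).
So the quadratic residues mod 11 are {1, 3, 4, 5, 9}.

1 3 4 5 9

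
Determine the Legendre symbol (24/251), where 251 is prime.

Pull out 2^3: since 251 ≡ 3 (mod 8), (2/251) = -1, so (2/251)^3 = -1.
Reciprocity: 3 ≡ 3 and 251 ≡ 3 (mod 4), so (3/251) = −(251/3).
Reduce top mod 3: now compute (2/3).
Pull out 2: since 3 ≡ 3 (mod 8), (2/3) = -1.
Reached (1/3) = 1. Collecting the sign flips along the way, the symbol is -1.

-1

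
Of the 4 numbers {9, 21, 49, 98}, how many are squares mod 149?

(9/149) = +1 → QR.
(21/149) = -1 → non-residue.
(49/149) = +1 → QR.
(98/149) = -1 → non-residue.
Total quadratic residues among the 4: 2.

2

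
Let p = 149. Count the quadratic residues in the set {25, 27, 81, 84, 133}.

(25/149) = +1 → QR.
(27/149) = -1 → non-residue.
(81/149) = +1 → QR.
(84/149) = -1 → non-residue.
(133/149) = +1 → QR.
Total quadratic residues among the 5: 3.

3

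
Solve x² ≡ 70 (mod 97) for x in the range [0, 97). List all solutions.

19, 78

97 ≡ 1 (mod 4), so we find a root by search.
Trying successive values, 19² = 361 ≡ 70 (mod 97). The other root is 97 − 19 = 78.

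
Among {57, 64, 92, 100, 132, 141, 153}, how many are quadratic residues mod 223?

(57/223) = -1 → non-residue.
(64/223) = +1 → QR.
(92/223) = -1 → non-residue.
(100/223) = +1 → QR.
(132/223) = +1 → QR.
(141/223) = -1 → non-residue.
(153/223) = +1 → QR.
Total quadratic residues among the 7: 4.

4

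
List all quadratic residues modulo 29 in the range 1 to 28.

1, 4, 5, 6, 7, 9, 13, 16, 20, 22, 23, 24, 25, 28

Square k = 1,…,14 (k and 29−k give the same square):
1²=1, 2²=4, 3²=9, 4²=16, 5²=25, 6²≡7, 7²≡20, 8²≡6, 9²≡23, 10²≡13, 11²≡5, 12²≡28, 13²≡24, 14²≡22 (mod 29).
So the quadratic residues mod 29 are {1, 4, 5, 6, 7, 9, 13, 16, 20, 22, 23, 24, 25, 28}.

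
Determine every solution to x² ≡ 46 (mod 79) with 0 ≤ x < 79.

21, 58

Since 79 ≡ 3 (mod 4), a square root of 46 is 46^((79+1)/4) = 46^20 mod 79.
Repeated squaring: 46^2≡62, 46^4≡52, 46^8≡18, 46^16≡8 (mod 79).
46^20 = 46^(16+4) ≡ 21 (mod 79).
Check: 21² = 441 ≡ 46 (mod 79). The two roots are 21 and 58.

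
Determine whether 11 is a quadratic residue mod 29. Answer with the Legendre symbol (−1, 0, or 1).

Reciprocity: 11 ≡ 3 and 29 ≡ 1 (mod 4), so (11/29) = +(29/11).
Reduce top mod 11: now compute (7/11).
Reciprocity: 7 ≡ 3 and 11 ≡ 3 (mod 4), so (7/11) = −(11/7).
Reduce top mod 7: now compute (4/7).
Pull out 2^2: since 7 ≡ 7 (mod 8), (2/7) = +1, so (2/7)^2 = +1.
Reached (1/7) = 1. Collecting the sign flips along the way, the symbol is -1.

-1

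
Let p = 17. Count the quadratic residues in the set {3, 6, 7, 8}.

1

(3/17) = -1 → non-residue.
(6/17) = -1 → non-residue.
(7/17) = -1 → non-residue.
(8/17) = +1 → QR.
Total quadratic residues among the 4: 1.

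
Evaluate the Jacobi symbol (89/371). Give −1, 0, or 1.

Reciprocity: 89 ≡ 1 and 371 ≡ 3 (mod 4), so (89/371) = +(371/89).
Reduce top mod 89: now compute (15/89).
Reciprocity: 15 ≡ 3 and 89 ≡ 1 (mod 4), so (15/89) = +(89/15).
Reduce top mod 15: now compute (14/15).
Pull out 2: since 15 ≡ 7 (mod 8), (2/15) = +1.
Reciprocity: 7 ≡ 3 and 15 ≡ 3 (mod 4), so (7/15) = −(15/7).
Reduce top mod 7: now compute (1/7).
Reached (1/7) = 1. Collecting the sign flips along the way, the symbol is -1.

-1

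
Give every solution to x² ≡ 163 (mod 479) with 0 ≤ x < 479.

40, 439

Since 479 ≡ 3 (mod 4), a square root of 163 is 163^((479+1)/4) = 163^120 mod 479.
Repeated squaring: 163^2≡224, 163^4≡360, 163^8≡270, 163^16≡92, 163^32≡321, 163^64≡56 (mod 479).
163^120 = 163^(64+32+16+8) ≡ 40 (mod 479).
Check: 40² = 1600 ≡ 163 (mod 479). The two roots are 40 and 439.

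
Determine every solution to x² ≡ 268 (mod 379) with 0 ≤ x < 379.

Since 379 ≡ 3 (mod 4), a square root of 268 is 268^((379+1)/4) = 268^95 mod 379.
Repeated squaring: 268^2≡193, 268^4≡107, 268^8≡79, 268^16≡177, 268^32≡251, 268^64≡87 (mod 379).
268^95 = 268^(64+16+8+4+2+1) ≡ 213 (mod 379).
Check: 213² = 45369 ≡ 268 (mod 379). The two roots are 166 and 213.

166, 213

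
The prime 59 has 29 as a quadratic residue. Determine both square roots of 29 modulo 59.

Since 59 ≡ 3 (mod 4), a square root of 29 is 29^((59+1)/4) = 29^15 mod 59.
Repeated squaring: 29^2≡15, 29^4≡48, 29^8≡3 (mod 59).
29^15 = 29^(8+4+2+1) ≡ 41 (mod 59).
Check: 41² = 1681 ≡ 29 (mod 59). The two roots are 18 and 41.

18, 41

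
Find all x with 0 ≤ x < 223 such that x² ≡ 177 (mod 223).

20, 203

Since 223 ≡ 3 (mod 4), a square root of 177 is 177^((223+1)/4) = 177^56 mod 223.
Repeated squaring: 177^2≡109, 177^4≡62, 177^8≡53, 177^16≡133, 177^32≡72 (mod 223).
177^56 = 177^(32+16+8) ≡ 203 (mod 223).
Check: 203² = 41209 ≡ 177 (mod 223). The two roots are 20 and 203.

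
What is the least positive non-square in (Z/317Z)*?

(2/317) = −1, so 2 is the smallest positive non-residue mod 317.

2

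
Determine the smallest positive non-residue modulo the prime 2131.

2

(2/2131) = −1, so 2 is the smallest positive non-residue mod 2131.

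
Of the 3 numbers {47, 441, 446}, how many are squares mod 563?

2

(47/563) = +1 → QR.
(441/563) = +1 → QR.
(446/563) = -1 → non-residue.
Total quadratic residues among the 3: 2.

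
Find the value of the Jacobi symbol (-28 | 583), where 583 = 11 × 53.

First reduce: -28 ≡ 555 (mod 583).
Reciprocity: 555 ≡ 3 and 583 ≡ 3 (mod 4), so (555/583) = −(583/555).
Reduce top mod 555: now compute (28/555).
Pull out 2^2: since 555 ≡ 3 (mod 8), (2/555) = -1, so (2/555)^2 = +1.
Reciprocity: 7 ≡ 3 and 555 ≡ 3 (mod 4), so (7/555) = −(555/7).
Reduce top mod 7: now compute (2/7).
Pull out 2: since 7 ≡ 7 (mod 8), (2/7) = +1.
Reached (1/7) = 1. Collecting the sign flips along the way, the symbol is +1.

1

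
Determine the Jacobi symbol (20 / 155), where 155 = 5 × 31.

Pull out 2^2: since 155 ≡ 3 (mod 8), (2/155) = -1, so (2/155)^2 = +1.
Reciprocity: 5 ≡ 1 and 155 ≡ 3 (mod 4), so (5/155) = +(155/5).
Reduce top mod 5: now compute (0/5).
Top reduces to 0: gcd > 1, so the symbol is 0.

0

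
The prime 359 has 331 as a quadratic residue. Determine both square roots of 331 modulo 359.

155, 204

Since 359 ≡ 3 (mod 4), a square root of 331 is 331^((359+1)/4) = 331^90 mod 359.
Repeated squaring: 331^2≡66, 331^4≡48, 331^8≡150, 331^16≡242, 331^32≡47, 331^64≡55 (mod 359).
331^90 = 331^(64+16+8+2) ≡ 204 (mod 359).
Check: 204² = 41616 ≡ 331 (mod 359). The two roots are 155 and 204.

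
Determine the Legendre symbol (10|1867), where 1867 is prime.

1

Pull out 2: since 1867 ≡ 3 (mod 8), (2/1867) = -1.
Reciprocity: 5 ≡ 1 and 1867 ≡ 3 (mod 4), so (5/1867) = +(1867/5).
Reduce top mod 5: now compute (2/5).
Pull out 2: since 5 ≡ 5 (mod 8), (2/5) = -1.
Reached (1/5) = 1. Collecting the sign flips along the way, the symbol is +1.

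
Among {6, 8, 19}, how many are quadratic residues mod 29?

1

(6/29) = +1 → QR.
(8/29) = -1 → non-residue.
(19/29) = -1 → non-residue.
Total quadratic residues among the 3: 1.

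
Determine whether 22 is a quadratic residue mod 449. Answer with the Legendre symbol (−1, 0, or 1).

1

Pull out 2: since 449 ≡ 1 (mod 8), (2/449) = +1.
Reciprocity: 11 ≡ 3 and 449 ≡ 1 (mod 4), so (11/449) = +(449/11).
Reduce top mod 11: now compute (9/11).
Reciprocity: 9 ≡ 1 and 11 ≡ 3 (mod 4), so (9/11) = +(11/9).
Reduce top mod 9: now compute (2/9).
Pull out 2: since 9 ≡ 1 (mod 8), (2/9) = +1.
Reached (1/9) = 1. Collecting the sign flips along the way, the symbol is +1.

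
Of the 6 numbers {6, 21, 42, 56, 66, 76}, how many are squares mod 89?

2

(6/89) = -1 → non-residue.
(21/89) = +1 → QR.
(42/89) = +1 → QR.
(56/89) = -1 → non-residue.
(66/89) = -1 → non-residue.
(76/89) = -1 → non-residue.
Total quadratic residues among the 6: 2.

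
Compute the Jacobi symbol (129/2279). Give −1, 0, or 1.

Reciprocity: 129 ≡ 1 and 2279 ≡ 3 (mod 4), so (129/2279) = +(2279/129).
Reduce top mod 129: now compute (86/129).
Pull out 2: since 129 ≡ 1 (mod 8), (2/129) = +1.
Reciprocity: 43 ≡ 3 and 129 ≡ 1 (mod 4), so (43/129) = +(129/43).
Reduce top mod 43: now compute (0/43).
Top reduces to 0: gcd > 1, so the symbol is 0.

0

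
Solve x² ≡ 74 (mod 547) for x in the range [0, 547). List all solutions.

Since 547 ≡ 3 (mod 4), a square root of 74 is 74^((547+1)/4) = 74^137 mod 547.
Repeated squaring: 74^2≡6, 74^4≡36, 74^8≡202, 74^16≡326, 74^32≡158, 74^64≡349, 74^128≡367 (mod 547).
74^137 = 74^(128+8+1) ≡ 53 (mod 547).
Check: 53² = 2809 ≡ 74 (mod 547). The two roots are 53 and 494.

53, 494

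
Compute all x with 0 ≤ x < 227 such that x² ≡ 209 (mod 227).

45, 182

Since 227 ≡ 3 (mod 4), a square root of 209 is 209^((227+1)/4) = 209^57 mod 227.
Repeated squaring: 209^2≡97, 209^4≡102, 209^8≡189, 209^16≡82, 209^32≡141 (mod 227).
209^57 = 209^(32+16+8+1) ≡ 182 (mod 227).
Check: 182² = 33124 ≡ 209 (mod 227). The two roots are 45 and 182.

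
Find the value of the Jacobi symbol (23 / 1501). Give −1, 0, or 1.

Reciprocity: 23 ≡ 3 and 1501 ≡ 1 (mod 4), so (23/1501) = +(1501/23).
Reduce top mod 23: now compute (6/23).
Pull out 2: since 23 ≡ 7 (mod 8), (2/23) = +1.
Reciprocity: 3 ≡ 3 and 23 ≡ 3 (mod 4), so (3/23) = −(23/3).
Reduce top mod 3: now compute (2/3).
Pull out 2: since 3 ≡ 3 (mod 8), (2/3) = -1.
Reached (1/3) = 1. Collecting the sign flips along the way, the symbol is +1.

1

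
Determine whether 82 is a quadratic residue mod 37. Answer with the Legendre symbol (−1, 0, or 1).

-1

First reduce: 82 ≡ 8 (mod 37).
Pull out 2^3: since 37 ≡ 5 (mod 8), (2/37) = -1, so (2/37)^3 = -1.
Reached (1/37) = 1. Collecting the sign flips along the way, the symbol is -1.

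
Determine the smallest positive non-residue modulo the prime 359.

(2/359) = +1, so 2 is a residue.
(3/359) = +1, so 3 is a residue.
(4/359) = +1, so 4 is a residue.
(5/359) = +1, so 5 is a residue.
(6/359) = +1, so 6 is a residue.
(7/359) = −1, so 7 is the smallest positive non-residue mod 359.

7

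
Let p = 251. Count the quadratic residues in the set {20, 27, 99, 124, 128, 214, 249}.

(20/251) = +1 → QR.
(27/251) = +1 → QR.
(99/251) = -1 → non-residue.
(124/251) = +1 → QR.
(128/251) = -1 → non-residue.
(214/251) = +1 → QR.
(249/251) = +1 → QR.
Total quadratic residues among the 7: 5.

5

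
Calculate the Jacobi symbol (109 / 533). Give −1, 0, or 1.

Reciprocity: 109 ≡ 1 and 533 ≡ 1 (mod 4), so (109/533) = +(533/109).
Reduce top mod 109: now compute (97/109).
Reciprocity: 97 ≡ 1 and 109 ≡ 1 (mod 4), so (97/109) = +(109/97).
Reduce top mod 97: now compute (12/97).
Pull out 2^2: since 97 ≡ 1 (mod 8), (2/97) = +1, so (2/97)^2 = +1.
Reciprocity: 3 ≡ 3 and 97 ≡ 1 (mod 4), so (3/97) = +(97/3).
Reduce top mod 3: now compute (1/3).
Reached (1/3) = 1. Collecting the sign flips along the way, the symbol is +1.

1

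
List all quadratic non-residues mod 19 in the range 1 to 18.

2, 3, 8, 10, 12, 13, 14, 15, 18

Square k = 1,…,9 (k and 19−k give the same square):
1²=1, 2²=4, 3²=9, 4²=16, 5²≡6, 6²≡17, 7²≡11, 8²≡7, 9²≡5 (mod 19).
The residues are {1, 4, 5, 6, 7, 9, 11, 16, 17}; the non-residues are the remaining 9 nonzero classes.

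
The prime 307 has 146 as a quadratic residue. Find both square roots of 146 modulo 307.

41, 266

Since 307 ≡ 3 (mod 4), a square root of 146 is 146^((307+1)/4) = 146^77 mod 307.
Repeated squaring: 146^2≡133, 146^4≡190, 146^8≡181, 146^16≡219, 146^32≡69, 146^64≡156 (mod 307).
146^77 = 146^(64+8+4+1) ≡ 41 (mod 307).
Check: 41² = 1681 ≡ 146 (mod 307). The two roots are 41 and 266.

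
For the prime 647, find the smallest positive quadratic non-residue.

5

(2/647) = +1, so 2 is a residue.
(3/647) = +1, so 3 is a residue.
(4/647) = +1, so 4 is a residue.
(5/647) = −1, so 5 is the smallest positive non-residue mod 647.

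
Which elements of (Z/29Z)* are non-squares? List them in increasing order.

Square k = 1,…,14 (k and 29−k give the same square):
1²=1, 2²=4, 3²=9, 4²=16, 5²=25, 6²≡7, 7²≡20, 8²≡6, 9²≡23, 10²≡13, 11²≡5, 12²≡28, 13²≡24, 14²≡22 (mod 29).
The residues are {1, 4, 5, 6, 7, 9, 13, 16, 20, 22, 23, 24, 25, 28}; the non-residues are the remaining 14 nonzero classes.

2 3 8 10 11 12 14 15 17 18 19 21 26 27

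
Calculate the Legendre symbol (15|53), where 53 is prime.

1

Reciprocity: 15 ≡ 3 and 53 ≡ 1 (mod 4), so (15/53) = +(53/15).
Reduce top mod 15: now compute (8/15).
Pull out 2^3: since 15 ≡ 7 (mod 8), (2/15) = +1, so (2/15)^3 = +1.
Reached (1/15) = 1. Collecting the sign flips along the way, the symbol is +1.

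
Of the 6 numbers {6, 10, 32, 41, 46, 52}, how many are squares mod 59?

(6/59) = -1 → non-residue.
(10/59) = -1 → non-residue.
(32/59) = -1 → non-residue.
(41/59) = +1 → QR.
(46/59) = +1 → QR.
(52/59) = -1 → non-residue.
Total quadratic residues among the 6: 2.

2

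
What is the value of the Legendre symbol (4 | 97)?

Euler's criterion: (4/97) ≡ 4^48 (mod 97).
4^2 ≡ 16 (mod 97)
4^4 ≡ 62 (mod 97)
4^8 ≡ 61 (mod 97)
4^16 ≡ 35 (mod 97)
4^32 ≡ 61 (mod 97)
4^48 = 4^(32+16) ≡ 1 (mod 97).
Result is 1, so (4/97) = 1.

1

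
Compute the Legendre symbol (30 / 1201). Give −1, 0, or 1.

1

Pull out 2: since 1201 ≡ 1 (mod 8), (2/1201) = +1.
Reciprocity: 15 ≡ 3 and 1201 ≡ 1 (mod 4), so (15/1201) = +(1201/15).
Reduce top mod 15: now compute (1/15).
Reached (1/15) = 1. Collecting the sign flips along the way, the symbol is +1.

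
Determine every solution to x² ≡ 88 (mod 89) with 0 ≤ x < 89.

34, 55

89 ≡ 1 (mod 4), so we find a root by search.
Trying successive values, 34² = 1156 ≡ 88 (mod 89). The other root is 89 − 34 = 55.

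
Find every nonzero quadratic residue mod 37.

1,3,4,7,9,10,11,12,16,21,25,26,27,28,30,33,34,36

Square k = 1,…,18 (k and 37−k give the same square):
1²=1, 2²=4, 3²=9, 4²=16, 5²=25, 6²=36, 7²≡12, 8²≡27, 9²≡7, 10²≡26, 11²≡10, 12²≡33, 13²≡21, 14²≡11, 15²≡3, 16²≡34, 17²≡30, 18²≡28 (mod 37).
So the quadratic residues mod 37 are {1, 3, 4, 7, 9, 10, 11, 12, 16, 21, 25, 26, 27, 28, 30, 33, 34, 36}.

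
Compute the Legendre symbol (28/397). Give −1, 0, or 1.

-1

Euler's criterion: (28/397) ≡ 28^198 (mod 397).
28^2 ≡ 387 (mod 397)
28^4 ≡ 100 (mod 397)
28^8 ≡ 75 (mod 397)
28^16 ≡ 67 (mod 397)
28^32 ≡ 122 (mod 397)
28^64 ≡ 195 (mod 397)
28^128 ≡ 310 (mod 397)
28^198 = 28^(128+64+4+2) ≡ 396 (mod 397).
Result is 396 ≡ −1, so (28/397) = −1.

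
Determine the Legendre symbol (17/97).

-1

Reciprocity: 17 ≡ 1 and 97 ≡ 1 (mod 4), so (17/97) = +(97/17).
Reduce top mod 17: now compute (12/17).
Pull out 2^2: since 17 ≡ 1 (mod 8), (2/17) = +1, so (2/17)^2 = +1.
Reciprocity: 3 ≡ 3 and 17 ≡ 1 (mod 4), so (3/17) = +(17/3).
Reduce top mod 3: now compute (2/3).
Pull out 2: since 3 ≡ 3 (mod 8), (2/3) = -1.
Reached (1/3) = 1. Collecting the sign flips along the way, the symbol is -1.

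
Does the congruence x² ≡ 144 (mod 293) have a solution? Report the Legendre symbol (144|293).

Euler's criterion: (144/293) ≡ 144^146 (mod 293).
144^2 ≡ 226 (mod 293)
144^4 ≡ 94 (mod 293)
144^8 ≡ 46 (mod 293)
144^16 ≡ 65 (mod 293)
144^32 ≡ 123 (mod 293)
144^64 ≡ 186 (mod 293)
144^128 ≡ 22 (mod 293)
144^146 = 144^(128+16+2) ≡ 1 (mod 293).
Result is 1, so (144/293) = 1.

1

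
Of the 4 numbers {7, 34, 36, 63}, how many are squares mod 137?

4

(7/137) = +1 → QR.
(34/137) = +1 → QR.
(36/137) = +1 → QR.
(63/137) = +1 → QR.
Total quadratic residues among the 4: 4.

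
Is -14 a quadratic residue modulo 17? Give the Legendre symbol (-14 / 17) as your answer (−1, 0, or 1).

First reduce: -14 ≡ 3 (mod 17).
Reciprocity: 3 ≡ 3 and 17 ≡ 1 (mod 4), so (3/17) = +(17/3).
Reduce top mod 3: now compute (2/3).
Pull out 2: since 3 ≡ 3 (mod 8), (2/3) = -1.
Reached (1/3) = 1. Collecting the sign flips along the way, the symbol is -1.

-1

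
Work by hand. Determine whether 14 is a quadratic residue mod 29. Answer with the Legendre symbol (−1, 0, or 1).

Pull out 2: since 29 ≡ 5 (mod 8), (2/29) = -1.
Reciprocity: 7 ≡ 3 and 29 ≡ 1 (mod 4), so (7/29) = +(29/7).
Reduce top mod 7: now compute (1/7).
Reached (1/7) = 1. Collecting the sign flips along the way, the symbol is -1.

-1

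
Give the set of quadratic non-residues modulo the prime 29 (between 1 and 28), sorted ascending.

Square k = 1,…,14 (k and 29−k give the same square):
1²=1, 2²=4, 3²=9, 4²=16, 5²=25, 6²≡7, 7²≡20, 8²≡6, 9²≡23, 10²≡13, 11²≡5, 12²≡28, 13²≡24, 14²≡22 (mod 29).
The residues are {1, 4, 5, 6, 7, 9, 13, 16, 20, 22, 23, 24, 25, 28}; the non-residues are the remaining 14 nonzero classes.

2, 3, 8, 10, 11, 12, 14, 15, 17, 18, 19, 21, 26, 27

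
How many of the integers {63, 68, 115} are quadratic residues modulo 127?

(63/127) = -1 → non-residue.
(68/127) = +1 → QR.
(115/127) = +1 → QR.
Total quadratic residues among the 3: 2.

2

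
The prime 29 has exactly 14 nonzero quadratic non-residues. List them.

Square k = 1,…,14 (k and 29−k give the same square):
1²=1, 2²=4, 3²=9, 4²=16, 5²=25, 6²≡7, 7²≡20, 8²≡6, 9²≡23, 10²≡13, 11²≡5, 12²≡28, 13²≡24, 14²≡22 (mod 29).
The residues are {1, 4, 5, 6, 7, 9, 13, 16, 20, 22, 23, 24, 25, 28}; the non-residues are the remaining 14 nonzero classes.

2 3 8 10 11 12 14 15 17 18 19 21 26 27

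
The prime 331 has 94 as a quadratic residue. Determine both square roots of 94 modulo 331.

Since 331 ≡ 3 (mod 4), a square root of 94 is 94^((331+1)/4) = 94^83 mod 331.
Repeated squaring: 94^2≡230, 94^4≡271, 94^8≡290, 94^16≡26, 94^32≡14, 94^64≡196 (mod 331).
94^83 = 94^(64+16+2+1) ≡ 184 (mod 331).
Check: 184² = 33856 ≡ 94 (mod 331). The two roots are 147 and 184.

147, 184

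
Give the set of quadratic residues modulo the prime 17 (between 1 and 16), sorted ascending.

1, 2, 4, 8, 9, 13, 15, 16

Square k = 1,…,8 (k and 17−k give the same square):
1²=1, 2²=4, 3²=9, 4²=16, 5²≡8, 6²≡2, 7²≡15, 8²≡13 (mod 17).
So the quadratic residues mod 17 are {1, 2, 4, 8, 9, 13, 15, 16}.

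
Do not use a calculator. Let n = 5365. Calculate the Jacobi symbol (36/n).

Pull out 2^2: since 5365 ≡ 5 (mod 8), (2/5365) = -1, so (2/5365)^2 = +1.
Reciprocity: 9 ≡ 1 and 5365 ≡ 1 (mod 4), so (9/5365) = +(5365/9).
Reduce top mod 9: now compute (1/9).
Reached (1/9) = 1. Collecting the sign flips along the way, the symbol is +1.

1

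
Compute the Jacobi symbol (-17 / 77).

1

First reduce: -17 ≡ 60 (mod 77).
Pull out 2^2: since 77 ≡ 5 (mod 8), (2/77) = -1, so (2/77)^2 = +1.
Reciprocity: 15 ≡ 3 and 77 ≡ 1 (mod 4), so (15/77) = +(77/15).
Reduce top mod 15: now compute (2/15).
Pull out 2: since 15 ≡ 7 (mod 8), (2/15) = +1.
Reached (1/15) = 1. Collecting the sign flips along the way, the symbol is +1.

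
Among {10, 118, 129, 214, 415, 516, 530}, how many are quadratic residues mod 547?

(10/547) = +1 → QR.
(118/547) = +1 → QR.
(129/547) = +1 → QR.
(214/547) = +1 → QR.
(415/547) = +1 → QR.
(516/547) = +1 → QR.
(530/547) = +1 → QR.
Total quadratic residues among the 7: 7.

7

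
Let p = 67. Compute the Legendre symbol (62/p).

Pull out 2: since 67 ≡ 3 (mod 8), (2/67) = -1.
Reciprocity: 31 ≡ 3 and 67 ≡ 3 (mod 4), so (31/67) = −(67/31).
Reduce top mod 31: now compute (5/31).
Reciprocity: 5 ≡ 1 and 31 ≡ 3 (mod 4), so (5/31) = +(31/5).
Reduce top mod 5: now compute (1/5).
Reached (1/5) = 1. Collecting the sign flips along the way, the symbol is +1.

1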